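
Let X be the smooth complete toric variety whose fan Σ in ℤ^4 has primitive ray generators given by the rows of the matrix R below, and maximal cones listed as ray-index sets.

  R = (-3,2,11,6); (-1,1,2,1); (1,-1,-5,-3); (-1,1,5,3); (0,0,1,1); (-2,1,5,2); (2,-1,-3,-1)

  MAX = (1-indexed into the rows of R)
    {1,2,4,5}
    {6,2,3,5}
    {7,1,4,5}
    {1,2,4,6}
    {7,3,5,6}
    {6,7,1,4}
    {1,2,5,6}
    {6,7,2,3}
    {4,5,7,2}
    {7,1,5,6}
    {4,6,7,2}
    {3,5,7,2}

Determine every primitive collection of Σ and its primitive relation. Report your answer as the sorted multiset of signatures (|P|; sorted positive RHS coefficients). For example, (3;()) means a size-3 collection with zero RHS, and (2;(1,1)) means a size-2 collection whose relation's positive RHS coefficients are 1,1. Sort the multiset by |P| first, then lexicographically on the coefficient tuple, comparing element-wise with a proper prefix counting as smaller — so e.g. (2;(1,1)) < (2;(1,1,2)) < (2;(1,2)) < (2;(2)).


Δ(Σ) — 7 vertices, 5 min non-faces:

  • {3,4}:  v_{3} + v_{4} = 0  ⇒ sig = (2;())
  • {1,3}:  v_{1} + v_{3} = v_{5} + v_{6}  ⇒ sig = (2;(1,1))
  • {4,5,6}:  v_{4} + v_{5} + v_{6} = v_{1}  ⇒ sig = (3;(1))
  • {1,2,7}:  v_{1} + v_{2} + v_{7} = 2·v_{4}  ⇒ sig = (3;(2))
  • {2,5,6,7}:  v_{2} + v_{5} + v_{6} + v_{7} = v_{4}  ⇒ sig = (4;(1))

Signatures (|P|; sorted positive RHS coefficients), sorted:
{ (2;()),  (2;(1,1)),  (3;(1)),  (3;(2)),  (4;(1)) }


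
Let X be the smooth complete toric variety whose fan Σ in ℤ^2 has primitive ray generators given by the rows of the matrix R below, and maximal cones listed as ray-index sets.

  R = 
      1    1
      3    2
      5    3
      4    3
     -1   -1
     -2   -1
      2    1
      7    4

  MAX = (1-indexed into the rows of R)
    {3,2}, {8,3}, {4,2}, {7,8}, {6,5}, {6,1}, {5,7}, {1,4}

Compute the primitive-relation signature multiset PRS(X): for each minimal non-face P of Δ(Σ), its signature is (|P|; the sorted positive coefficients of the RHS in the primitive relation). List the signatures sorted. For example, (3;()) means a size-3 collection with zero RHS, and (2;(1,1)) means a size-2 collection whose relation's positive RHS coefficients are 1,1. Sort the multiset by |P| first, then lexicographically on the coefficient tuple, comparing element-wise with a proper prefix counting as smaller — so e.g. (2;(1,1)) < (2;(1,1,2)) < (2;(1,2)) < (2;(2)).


Σ has 20 primitive collections:

  • {1,5}:  v_{1} + v_{5} = 0  so sig = (2;())
  • {6,7}:  v_{6} + v_{7} = 0  so sig = (2;())
  • {1,2}:  v_{1} + v_{2} = v_{4}  so sig = (2;(1))
  • {1,7}:  v_{1} + v_{7} = v_{2}  so sig = (2;(1))
  • {2,5}:  v_{2} + v_{5} = v_{7}  so sig = (2;(1))
  • {2,6}:  v_{2} + v_{6} = v_{1}  so sig = (2;(1))
  • {2,7}:  v_{2} + v_{7} = v_{3}  so sig = (2;(1))
  • {3,6}:  v_{3} + v_{6} = v_{2}  so sig = (2;(1))
  • {3,7}:  v_{3} + v_{7} = v_{8}  so sig = (2;(1))
  • {4,5}:  v_{4} + v_{5} = v_{2}  so sig = (2;(1))
  • {6,8}:  v_{6} + v_{8} = v_{3}  so sig = (2;(1))
  • {1,8}:  v_{1} + v_{8} = v_{2} + v_{3}  so sig = (2;(1,1))
  • {4,8}:  v_{4} + v_{8} = 2·v_{2} + v_{3}  so sig = (2;(1,2))
  • {1,3}:  v_{1} + v_{3} = 2·v_{2}  so sig = (2;(2))
  • {2,8}:  v_{2} + v_{8} = 2·v_{3}  so sig = (2;(2))
  • {3,5}:  v_{3} + v_{5} = 2·v_{7}  so sig = (2;(2))
  • {4,6}:  v_{4} + v_{6} = 2·v_{1}  so sig = (2;(2))
  • {4,7}:  v_{4} + v_{7} = 2·v_{2}  so sig = (2;(2))
  • {3,4}:  v_{3} + v_{4} = 3·v_{2}  so sig = (2;(3))
  • {5,8}:  v_{5} + v_{8} = 3·v_{7}  so sig = (2;(3))

Signatures (|P|; sorted positive RHS coefficients), sorted:
    (2;())
    (2;())
    (2;(1))
    (2;(1))
    (2;(1))
    (2;(1))
    (2;(1))
    (2;(1))
    (2;(1))
    (2;(1))
    (2;(1))
    (2;(1,1))
    (2;(1,2))
    (2;(2))
    (2;(2))
    (2;(2))
    (2;(2))
    (2;(2))
    (2;(3))
    (2;(3))


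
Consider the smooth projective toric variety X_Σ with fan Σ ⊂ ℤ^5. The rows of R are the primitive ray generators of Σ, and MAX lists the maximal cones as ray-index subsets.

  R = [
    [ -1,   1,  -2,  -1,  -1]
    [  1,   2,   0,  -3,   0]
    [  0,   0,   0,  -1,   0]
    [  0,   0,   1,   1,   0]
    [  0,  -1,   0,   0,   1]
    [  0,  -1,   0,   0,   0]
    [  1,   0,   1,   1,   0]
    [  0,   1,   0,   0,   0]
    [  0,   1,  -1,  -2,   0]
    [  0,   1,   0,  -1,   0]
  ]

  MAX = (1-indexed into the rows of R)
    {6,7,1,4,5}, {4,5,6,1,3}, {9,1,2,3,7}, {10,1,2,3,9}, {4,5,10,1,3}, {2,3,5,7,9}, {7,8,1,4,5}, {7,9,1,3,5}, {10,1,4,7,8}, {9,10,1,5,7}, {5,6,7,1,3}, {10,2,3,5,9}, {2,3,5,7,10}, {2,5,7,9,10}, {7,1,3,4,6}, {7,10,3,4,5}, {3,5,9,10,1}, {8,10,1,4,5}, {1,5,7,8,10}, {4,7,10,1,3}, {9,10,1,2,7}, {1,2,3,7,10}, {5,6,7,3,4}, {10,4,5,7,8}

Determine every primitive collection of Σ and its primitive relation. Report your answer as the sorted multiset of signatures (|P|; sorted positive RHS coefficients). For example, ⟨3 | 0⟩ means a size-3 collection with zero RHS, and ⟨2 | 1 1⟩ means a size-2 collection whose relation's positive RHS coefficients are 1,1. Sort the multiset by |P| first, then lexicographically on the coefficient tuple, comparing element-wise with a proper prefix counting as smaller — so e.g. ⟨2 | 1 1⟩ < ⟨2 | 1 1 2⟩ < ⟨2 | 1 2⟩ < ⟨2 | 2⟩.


Primitive collections (14):

  P = {6,8}:  v_{6} + v_{8} = 0  ⟹  sig = ⟨2 | 0⟩
  P = {3,8}:  v_{3} + v_{8} = v_{10}  ⟹  sig = ⟨2 | 1⟩
  P = {4,9}:  v_{4} + v_{9} = v_{10}  ⟹  sig = ⟨2 | 1⟩
  P = {6,10}:  v_{6} + v_{10} = v_{3}  ⟹  sig = ⟨2 | 1⟩
  P = {6,9}:  v_{6} + v_{9} = v_{1} + 2·v_{3} + v_{5} + v_{7}  ⟹  sig = ⟨2 | 1 1 1 2⟩
  P = {8,9}:  v_{8} + v_{9} = v_{1} + v_{5} + v_{7} + 2·v_{10}  ⟹  sig = ⟨2 | 1 1 1 2⟩
  P = {2,4}:  v_{2} + v_{4} = v_{3} + v_{7} + 2·v_{10}  ⟹  sig = ⟨2 | 1 1 2⟩
  P = {2,6}:  v_{2} + v_{6} = 2·v_{3} + v_{7} + v_{9}  ⟹  sig = ⟨2 | 1 1 2⟩
  P = {2,8}:  v_{2} + v_{8} = v_{7} + v_{9} + 2·v_{10}  ⟹  sig = ⟨2 | 1 1 2⟩
  P = {1,2,5}:  v_{1} + v_{2} + v_{5} = 2·v_{9}  ⟹  sig = ⟨3 | 2⟩
  P = {3,7,9,10}:  v_{3} + v_{7} + v_{9} + v_{10} = v_{2}  ⟹  sig = ⟨4 | 1⟩
  P = {1,3,4,5,7}:  v_{1} + v_{3} + v_{4} + v_{5} + v_{7} = 0  ⟹  sig = ⟨5 | 0⟩
  P = {1,3,5,7,10}:  v_{1} + v_{3} + v_{5} + v_{7} + v_{10} = v_{9}  ⟹  sig = ⟨5 | 1⟩
  P = {1,4,5,7,10}:  v_{1} + v_{4} + v_{5} + v_{7} + v_{10} = v_{8}  ⟹  sig = ⟨5 | 1⟩

Signatures (|P|; sorted positive RHS coefficients), sorted:
    ⟨2 | 0⟩
    ⟨2 | 1⟩
    ⟨2 | 1⟩
    ⟨2 | 1⟩
    ⟨2 | 1 1 1 2⟩
    ⟨2 | 1 1 1 2⟩
    ⟨2 | 1 1 2⟩
    ⟨2 | 1 1 2⟩
    ⟨2 | 1 1 2⟩
    ⟨3 | 2⟩
    ⟨4 | 1⟩
    ⟨5 | 0⟩
    ⟨5 | 1⟩
    ⟨5 | 1⟩


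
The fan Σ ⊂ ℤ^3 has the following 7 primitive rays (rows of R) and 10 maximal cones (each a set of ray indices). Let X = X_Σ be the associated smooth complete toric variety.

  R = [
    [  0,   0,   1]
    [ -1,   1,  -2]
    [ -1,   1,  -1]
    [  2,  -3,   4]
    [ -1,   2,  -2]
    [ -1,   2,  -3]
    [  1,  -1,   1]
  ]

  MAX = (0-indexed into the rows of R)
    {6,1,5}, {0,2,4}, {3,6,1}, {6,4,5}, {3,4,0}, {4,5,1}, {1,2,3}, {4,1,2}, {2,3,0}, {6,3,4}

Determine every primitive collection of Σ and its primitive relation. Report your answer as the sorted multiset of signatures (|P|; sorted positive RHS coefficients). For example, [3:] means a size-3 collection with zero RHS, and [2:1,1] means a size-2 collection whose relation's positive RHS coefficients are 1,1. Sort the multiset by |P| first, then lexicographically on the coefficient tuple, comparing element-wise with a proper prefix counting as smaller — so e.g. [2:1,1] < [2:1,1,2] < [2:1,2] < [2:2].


The 9 primitive collections of Σ (r=7, n=3):

  P = {2,6}:  v_{2} + v_{6} = 0  ⇒ sig = [2:]
  P = {0,1}:  v_{0} + v_{1} = v_{2}  ⇒ sig = [2:1]
  P = {0,5}:  v_{0} + v_{5} = v_{4}  ⇒ sig = [2:1]
  P = {3,5}:  v_{3} + v_{5} = v_{6}  ⇒ sig = [2:1]
  P = {0,6}:  v_{0} + v_{6} = v_{3} + v_{4}  ⇒ sig = [2:1,1]
  P = {2,5}:  v_{2} + v_{5} = v_{1} + v_{4}  ⇒ sig = [2:1,1]
  P = {1,3,4}:  v_{1} + v_{3} + v_{4} = 0  ⇒ sig = [3:]
  P = {1,4,6}:  v_{1} + v_{4} + v_{6} = v_{5}  ⇒ sig = [3:1]
  P = {2,3,4}:  v_{2} + v_{3} + v_{4} = v_{0}  ⇒ sig = [3:1]

Signatures (|P|; sorted positive RHS coefficients), sorted:
{ [2:],  [2:1] ×3,  [2:1,1] ×2,  [3:],  [3:1] ×2 }


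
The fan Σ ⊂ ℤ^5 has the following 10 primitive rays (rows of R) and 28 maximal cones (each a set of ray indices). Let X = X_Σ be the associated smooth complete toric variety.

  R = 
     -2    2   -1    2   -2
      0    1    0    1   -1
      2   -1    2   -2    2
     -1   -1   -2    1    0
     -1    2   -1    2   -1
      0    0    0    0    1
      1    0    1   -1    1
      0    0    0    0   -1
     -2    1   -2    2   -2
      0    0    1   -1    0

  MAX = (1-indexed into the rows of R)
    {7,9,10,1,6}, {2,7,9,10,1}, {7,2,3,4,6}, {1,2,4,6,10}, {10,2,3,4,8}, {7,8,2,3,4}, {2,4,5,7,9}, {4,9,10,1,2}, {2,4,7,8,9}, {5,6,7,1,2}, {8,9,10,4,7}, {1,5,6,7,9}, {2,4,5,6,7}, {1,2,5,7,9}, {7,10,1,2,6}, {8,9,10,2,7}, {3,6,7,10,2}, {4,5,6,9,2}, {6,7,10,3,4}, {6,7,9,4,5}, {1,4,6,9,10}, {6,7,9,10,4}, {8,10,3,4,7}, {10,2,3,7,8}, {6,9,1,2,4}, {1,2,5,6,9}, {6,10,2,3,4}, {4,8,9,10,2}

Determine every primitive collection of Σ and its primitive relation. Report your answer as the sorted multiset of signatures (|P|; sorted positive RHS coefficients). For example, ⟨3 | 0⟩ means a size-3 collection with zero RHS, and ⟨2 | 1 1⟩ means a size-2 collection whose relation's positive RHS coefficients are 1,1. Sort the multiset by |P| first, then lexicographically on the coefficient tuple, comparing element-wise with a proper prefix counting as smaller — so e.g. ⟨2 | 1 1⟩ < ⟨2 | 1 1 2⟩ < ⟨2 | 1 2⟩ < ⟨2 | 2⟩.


Primitive collections (12):

  • {3,9}:  v_{3} + v_{9} = 0 ; sig = ⟨2 | 0⟩
  • {6,8}:  v_{6} + v_{8} = 0 ; sig = ⟨2 | 0⟩
  • {5,10}:  v_{5} + v_{10} = v_{1} + v_{7} ; sig = ⟨2 | 1 1⟩
  • {1,3}:  v_{1} + v_{3} = v_{2} + v_{6} + v_{10} ; sig = ⟨2 | 1 1 1⟩
  • {1,8}:  v_{1} + v_{8} = v_{2} + v_{9} + v_{10} ; sig = ⟨2 | 1 1 1⟩
  • {3,5}:  v_{3} + v_{5} = v_{2} + v_{6} + v_{7} ; sig = ⟨2 | 1 1 1⟩
  • {5,8}:  v_{5} + v_{8} = v_{2} + v_{7} + v_{9} ; sig = ⟨2 | 1 1 1⟩
  • {1,4,7}:  v_{1} + v_{4} + v_{7} = v_{6} + v_{9} ; sig = ⟨3 | 1 1⟩
  • {1,4,5}:  v_{1} + v_{4} + v_{5} = v_{2} + 2·v_{6} + 2·v_{9} ; sig = ⟨3 | 1 2 2⟩
  • {2,4,7,10}:  v_{2} + v_{4} + v_{7} + v_{10} = 0 ; sig = ⟨4 | 0⟩
  • {2,6,7,9}:  v_{2} + v_{6} + v_{7} + v_{9} = v_{5} ; sig = ⟨4 | 1⟩
  • {2,6,9,10}:  v_{2} + v_{6} + v_{9} + v_{10} = v_{1} ; sig = ⟨4 | 1⟩

so the primitive-relation signature multiset is
    |P|=2: 7 collections, coeffs (), (), (1,1), (1,1,1), (1,1,1), (1,1,1), (1,1,1)
    |P|=3: 2 collections, coeffs (1,1), (1,2,2)
    |P|=4: 3 collections, coeffs (), (1), (1)


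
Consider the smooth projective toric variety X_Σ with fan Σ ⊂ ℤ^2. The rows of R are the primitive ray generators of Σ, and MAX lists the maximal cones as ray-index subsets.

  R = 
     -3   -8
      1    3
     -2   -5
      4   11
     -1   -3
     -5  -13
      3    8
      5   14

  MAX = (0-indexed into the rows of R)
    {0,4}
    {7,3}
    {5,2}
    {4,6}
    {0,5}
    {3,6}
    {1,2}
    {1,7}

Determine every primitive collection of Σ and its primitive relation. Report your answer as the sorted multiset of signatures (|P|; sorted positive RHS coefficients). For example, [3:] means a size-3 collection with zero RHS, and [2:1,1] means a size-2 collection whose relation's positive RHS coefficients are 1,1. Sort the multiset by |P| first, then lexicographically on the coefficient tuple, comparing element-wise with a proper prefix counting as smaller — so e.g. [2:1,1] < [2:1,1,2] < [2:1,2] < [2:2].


20 minimal non-faces of Δ(Σ) (on 8 rays):

  • {0,6}:  v_{0} + v_{6} = 0  ⟹  sig = [2:]
  • {1,4}:  v_{1} + v_{4} = 0  ⟹  sig = [2:]
  • {0,1}:  v_{0} + v_{1} = v_{2}  ⟹  sig = [2:1]
  • {0,2}:  v_{0} + v_{2} = v_{5}  ⟹  sig = [2:1]
  • {0,3}:  v_{0} + v_{3} = v_{1}  ⟹  sig = [2:1]
  • {1,3}:  v_{1} + v_{3} = v_{7}  ⟹  sig = [2:1]
  • {1,6}:  v_{1} + v_{6} = v_{3}  ⟹  sig = [2:1]
  • {2,4}:  v_{2} + v_{4} = v_{0}  ⟹  sig = [2:1]
  • {2,6}:  v_{2} + v_{6} = v_{1}  ⟹  sig = [2:1]
  • {3,4}:  v_{3} + v_{4} = v_{6}  ⟹  sig = [2:1]
  • {4,7}:  v_{4} + v_{7} = v_{3}  ⟹  sig = [2:1]
  • {5,6}:  v_{5} + v_{6} = v_{2}  ⟹  sig = [2:1]
  • {3,5}:  v_{3} + v_{5} = v_{1} + v_{2}  ⟹  sig = [2:1,1]
  • {5,7}:  v_{5} + v_{7} = 2·v_{1} + v_{2}  ⟹  sig = [2:1,2]
  • {0,7}:  v_{0} + v_{7} = 2·v_{1}  ⟹  sig = [2:2]
  • {1,5}:  v_{1} + v_{5} = 2·v_{2}  ⟹  sig = [2:2]
  • {2,3}:  v_{2} + v_{3} = 2·v_{1}  ⟹  sig = [2:2]
  • {4,5}:  v_{4} + v_{5} = 2·v_{0}  ⟹  sig = [2:2]
  • {6,7}:  v_{6} + v_{7} = 2·v_{3}  ⟹  sig = [2:2]
  • {2,7}:  v_{2} + v_{7} = 3·v_{1}  ⟹  sig = [2:3]

so the primitive-relation signature multiset is
    [2:]
    [2:]
    [2:1]
    [2:1]
    [2:1]
    [2:1]
    [2:1]
    [2:1]
    [2:1]
    [2:1]
    [2:1]
    [2:1]
    [2:1,1]
    [2:1,2]
    [2:2]
    [2:2]
    [2:2]
    [2:2]
    [2:2]
    [2:3]


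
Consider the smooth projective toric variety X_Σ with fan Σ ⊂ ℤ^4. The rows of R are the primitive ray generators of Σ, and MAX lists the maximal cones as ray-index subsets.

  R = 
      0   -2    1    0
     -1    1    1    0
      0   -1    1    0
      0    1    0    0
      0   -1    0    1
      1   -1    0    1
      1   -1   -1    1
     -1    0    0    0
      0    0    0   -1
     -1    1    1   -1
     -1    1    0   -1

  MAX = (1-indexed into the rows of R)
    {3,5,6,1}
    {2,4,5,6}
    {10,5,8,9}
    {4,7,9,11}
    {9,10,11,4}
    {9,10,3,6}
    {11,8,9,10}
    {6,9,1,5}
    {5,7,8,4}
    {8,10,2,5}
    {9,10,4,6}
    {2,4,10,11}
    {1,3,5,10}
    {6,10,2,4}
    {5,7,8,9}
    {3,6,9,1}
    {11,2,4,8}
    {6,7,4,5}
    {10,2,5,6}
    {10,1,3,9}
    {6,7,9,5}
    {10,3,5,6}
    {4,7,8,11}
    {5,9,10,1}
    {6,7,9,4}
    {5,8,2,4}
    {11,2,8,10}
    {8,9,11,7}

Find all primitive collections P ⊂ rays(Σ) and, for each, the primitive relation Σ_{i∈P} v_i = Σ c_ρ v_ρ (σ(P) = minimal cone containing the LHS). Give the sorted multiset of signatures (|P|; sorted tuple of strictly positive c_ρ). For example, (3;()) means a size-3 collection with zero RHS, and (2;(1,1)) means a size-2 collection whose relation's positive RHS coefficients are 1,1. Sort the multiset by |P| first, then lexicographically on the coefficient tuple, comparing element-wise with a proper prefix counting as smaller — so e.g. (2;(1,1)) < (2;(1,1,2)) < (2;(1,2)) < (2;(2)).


23 collections generate NE(X_Σ); each relation:

  • {6,11}:  v_{6} + v_{11} = 0  so sig = (2;())
  • {7,10}:  v_{7} + v_{10} = 0  so sig = (2;())
  • {1,4}:  v_{1} + v_{4} = v_{3}  so sig = (2;(1))
  • {2,9}:  v_{2} + v_{9} = v_{10}  so sig = (2;(1))
  • {5,11}:  v_{5} + v_{11} = v_{8}  so sig = (2;(1))
  • {6,8}:  v_{6} + v_{8} = v_{5}  so sig = (2;(1))
  • {2,7}:  v_{2} + v_{7} = v_{4} + v_{5}  so sig = (2;(1,1))
  • {3,4}:  v_{3} + v_{4} = v_{6} + v_{10}  so sig = (2;(1,1))
  • {1,2}:  v_{1} + v_{2} = v_{3} + v_{5} + v_{10}  so sig = (2;(1,1,1))
  • {3,7}:  v_{3} + v_{7} = v_{5} + v_{6} + v_{9}  so sig = (2;(1,1,1))
  • {3,11}:  v_{3} + v_{11} = v_{5} + v_{9} + v_{10}  so sig = (2;(1,1,1))
  • {2,3}:  v_{2} + v_{3} = v_{5} + v_{6} + 2·v_{10}  so sig = (2;(1,1,2))
  • {3,8}:  v_{3} + v_{8} = 2·v_{5} + v_{9} + v_{10}  so sig = (2;(1,1,2))
  • {1,7}:  v_{1} + v_{7} = 2·v_{5} + v_{6} + 2·v_{9}  so sig = (2;(1,2,2))
  • {1,11}:  v_{1} + v_{11} = 2·v_{5} + 2·v_{9} + v_{10}  so sig = (2;(1,2,2))
  • {1,8}:  v_{1} + v_{8} = 3·v_{5} + 2·v_{9} + v_{10}  so sig = (2;(1,2,3))
  • {4,5,9}:  v_{4} + v_{5} + v_{9} = 0  so sig = (3;())
  • {3,5,9}:  v_{3} + v_{5} + v_{9} = v_{1}  so sig = (3;(1))
  • {4,5,10}:  v_{4} + v_{5} + v_{10} = v_{2}  so sig = (3;(1))
  • {4,8,9}:  v_{4} + v_{8} + v_{9} = v_{11}  so sig = (3;(1))
  • {4,8,10}:  v_{4} + v_{8} + v_{10} = v_{2} + v_{11}  so sig = (3;(1,1))
  • {1,6,10}:  v_{1} + v_{6} + v_{10} = 2·v_{3}  so sig = (3;(2))
  • {5,6,9,10}:  v_{5} + v_{6} + v_{9} + v_{10} = v_{3}  so sig = (4;(1))

Signatures (|P|; sorted positive RHS coefficients), sorted:
    |P|=2: 16 collections, coeffs (), (), (1), (1), (1), (1), (1,1), (1,1), (1,1,1), (1,1,1), (1,1,1), (1,1,2), (1,1,2), (1,2,2), (1,2,2), (1,2,3)
    |P|=3: 6 collections, coeffs (), (1), (1), (1), (1,1), (2)
    |P|=4: 1 collection, coeffs (1)


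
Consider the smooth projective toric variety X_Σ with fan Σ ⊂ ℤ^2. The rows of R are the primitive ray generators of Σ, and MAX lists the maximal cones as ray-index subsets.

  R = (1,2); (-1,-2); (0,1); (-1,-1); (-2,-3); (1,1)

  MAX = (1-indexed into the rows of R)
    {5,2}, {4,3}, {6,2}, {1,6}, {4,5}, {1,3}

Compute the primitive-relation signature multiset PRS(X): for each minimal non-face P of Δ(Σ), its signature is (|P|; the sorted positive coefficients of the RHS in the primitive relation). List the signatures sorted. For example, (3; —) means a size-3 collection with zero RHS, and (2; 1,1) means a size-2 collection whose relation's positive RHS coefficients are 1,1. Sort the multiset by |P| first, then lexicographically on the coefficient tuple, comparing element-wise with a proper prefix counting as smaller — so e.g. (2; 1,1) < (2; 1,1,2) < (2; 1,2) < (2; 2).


9 collections generate NE(X_Σ); each relation:

  P = {1,2}:  v_{1} + v_{2} = 0  ⇒ sig = (2; —)
  P = {4,6}:  v_{4} + v_{6} = 0  ⇒ sig = (2; —)
  P = {1,4}:  v_{1} + v_{4} = v_{3}  ⇒ sig = (2; 1)
  P = {1,5}:  v_{1} + v_{5} = v_{4}  ⇒ sig = (2; 1)
  P = {2,3}:  v_{2} + v_{3} = v_{4}  ⇒ sig = (2; 1)
  P = {2,4}:  v_{2} + v_{4} = v_{5}  ⇒ sig = (2; 1)
  P = {3,6}:  v_{3} + v_{6} = v_{1}  ⇒ sig = (2; 1)
  P = {5,6}:  v_{5} + v_{6} = v_{2}  ⇒ sig = (2; 1)
  P = {3,5}:  v_{3} + v_{5} = 2·v_{4}  ⇒ sig = (2; 2)

Sorted signature multiset PRS(X):
    |P|=2: 9 collections, coeffs (), (), (1), (1), (1), (1), (1), (1), (2)


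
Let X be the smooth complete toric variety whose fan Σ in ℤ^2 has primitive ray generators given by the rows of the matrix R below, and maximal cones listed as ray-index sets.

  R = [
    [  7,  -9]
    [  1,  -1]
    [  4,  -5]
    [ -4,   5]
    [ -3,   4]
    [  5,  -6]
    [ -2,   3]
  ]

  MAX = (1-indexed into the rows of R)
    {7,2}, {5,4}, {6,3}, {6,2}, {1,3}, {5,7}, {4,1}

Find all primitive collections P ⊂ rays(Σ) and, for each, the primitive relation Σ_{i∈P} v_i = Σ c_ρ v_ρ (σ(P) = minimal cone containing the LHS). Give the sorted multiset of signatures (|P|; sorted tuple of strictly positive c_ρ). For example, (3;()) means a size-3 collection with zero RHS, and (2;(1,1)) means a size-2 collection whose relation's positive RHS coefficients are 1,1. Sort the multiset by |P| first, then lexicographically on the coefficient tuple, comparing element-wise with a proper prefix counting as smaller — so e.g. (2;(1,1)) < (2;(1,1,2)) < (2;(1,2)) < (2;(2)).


Primitive collections (14):

  P = {3,4}:  v_{3} + v_{4} = 0 ; sig = (2;())
  P = {1,5}:  v_{1} + v_{5} = v_{3} ; sig = (2;(1))
  P = {1,7}:  v_{1} + v_{7} = v_{6} ; sig = (2;(1))
  P = {2,3}:  v_{2} + v_{3} = v_{6} ; sig = (2;(1))
  P = {2,4}:  v_{2} + v_{4} = v_{5} ; sig = (2;(1))
  P = {2,5}:  v_{2} + v_{5} = v_{7} ; sig = (2;(1))
  P = {3,5}:  v_{3} + v_{5} = v_{2} ; sig = (2;(1))
  P = {4,6}:  v_{4} + v_{6} = v_{2} ; sig = (2;(1))
  P = {1,2}:  v_{1} + v_{2} = 2·v_{3} ; sig = (2;(2))
  P = {3,7}:  v_{3} + v_{7} = 2·v_{2} ; sig = (2;(2))
  P = {4,7}:  v_{4} + v_{7} = 2·v_{5} ; sig = (2;(2))
  P = {5,6}:  v_{5} + v_{6} = 2·v_{2} ; sig = (2;(2))
  P = {1,6}:  v_{1} + v_{6} = 3·v_{3} ; sig = (2;(3))
  P = {6,7}:  v_{6} + v_{7} = 3·v_{2} ; sig = (2;(3))

Sorted signature multiset PRS(X):
[(2;()), (2;(1)), (2;(1)), (2;(1)), (2;(1)), (2;(1)), (2;(1)), (2;(1)), (2;(2)), (2;(2)), (2;(2)), (2;(2)), (2;(3)), (2;(3))]


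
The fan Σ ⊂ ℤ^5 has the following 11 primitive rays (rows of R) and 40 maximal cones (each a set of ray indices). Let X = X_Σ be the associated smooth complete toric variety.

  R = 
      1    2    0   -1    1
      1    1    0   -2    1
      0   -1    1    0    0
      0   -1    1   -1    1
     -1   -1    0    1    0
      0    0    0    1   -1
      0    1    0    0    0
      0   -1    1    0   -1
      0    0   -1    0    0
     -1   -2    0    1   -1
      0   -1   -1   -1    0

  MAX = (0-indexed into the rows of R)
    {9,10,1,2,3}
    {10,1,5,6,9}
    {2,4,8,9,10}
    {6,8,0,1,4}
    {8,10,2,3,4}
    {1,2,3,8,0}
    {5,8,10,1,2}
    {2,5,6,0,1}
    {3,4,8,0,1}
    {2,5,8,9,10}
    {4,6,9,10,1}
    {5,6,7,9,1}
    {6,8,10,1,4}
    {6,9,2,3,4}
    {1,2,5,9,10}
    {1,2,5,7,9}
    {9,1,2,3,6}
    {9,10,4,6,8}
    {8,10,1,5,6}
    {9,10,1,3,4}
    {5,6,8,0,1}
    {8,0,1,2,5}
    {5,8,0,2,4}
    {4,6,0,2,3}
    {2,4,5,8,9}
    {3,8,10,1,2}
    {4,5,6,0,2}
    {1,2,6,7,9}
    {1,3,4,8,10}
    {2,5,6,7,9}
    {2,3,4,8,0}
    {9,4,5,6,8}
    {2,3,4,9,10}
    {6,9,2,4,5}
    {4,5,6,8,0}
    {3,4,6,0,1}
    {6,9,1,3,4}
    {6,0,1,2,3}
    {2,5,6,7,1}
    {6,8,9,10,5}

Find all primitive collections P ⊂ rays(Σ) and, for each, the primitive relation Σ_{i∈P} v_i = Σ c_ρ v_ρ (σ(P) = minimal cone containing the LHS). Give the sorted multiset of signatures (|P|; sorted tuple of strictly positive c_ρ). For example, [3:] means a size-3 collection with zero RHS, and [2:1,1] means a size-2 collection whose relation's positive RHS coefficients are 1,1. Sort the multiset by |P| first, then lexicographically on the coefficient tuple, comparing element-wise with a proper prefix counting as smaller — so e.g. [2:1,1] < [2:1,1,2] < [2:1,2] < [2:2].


Minimal non-faces — 18 found among 11 rays, 40 max cones:

  • {0,9}:  v_{0} + v_{9} = 0 ; sig = [2:]
  • {3,5}:  v_{3} + v_{5} = v_{2} ; sig = [2:1]
  • {0,10}:  v_{0} + v_{10} = v_{1} + v_{8} ; sig = [2:1,1]
  • {4,7}:  v_{4} + v_{7} = v_{2} + v_{6} + v_{9} ; sig = [2:1,1,1]
  • {7,8}:  v_{7} + v_{8} = v_{1} + v_{5} + v_{9} ; sig = [2:1,1,1]
  • {0,7}:  v_{0} + v_{7} = v_{1} + v_{2} + v_{5} + v_{6} ; sig = [2:1,1,1,1]
  • {3,7}:  v_{3} + v_{7} = v_{1} + 2·v_{2} + v_{6} + v_{9} ; sig = [2:1,1,1,2]
  • {7,10}:  v_{7} + v_{10} = 2·v_{1} + v_{5} + 2·v_{9} ; sig = [2:1,2,2]
  • {1,4,5}:  v_{1} + v_{4} + v_{5} = 0 ; sig = [3:]
  • {2,6,8}:  v_{2} + v_{6} + v_{8} = 0 ; sig = [3:]
  • {1,2,4}:  v_{1} + v_{2} + v_{4} = v_{3} ; sig = [3:1]
  • {1,8,9}:  v_{1} + v_{8} + v_{9} = v_{10} ; sig = [3:1]
  • {2,6,10}:  v_{2} + v_{6} + v_{10} = v_{1} + v_{9} ; sig = [3:1,1]
  • {3,6,8}:  v_{3} + v_{6} + v_{8} = v_{1} + v_{4} ; sig = [3:1,1]
  • {4,5,10}:  v_{4} + v_{5} + v_{10} = v_{8} + v_{9} ; sig = [3:1,1]
  • {3,8,9}:  v_{3} + v_{8} + v_{9} = v_{2} + v_{4} + v_{10} ; sig = [3:1,1,1]
  • {3,6,10}:  v_{3} + v_{6} + v_{10} = 2·v_{1} + v_{4} + v_{9} ; sig = [3:1,1,2]
  • {1,2,5,6,9}:  v_{1} + v_{2} + v_{5} + v_{6} + v_{9} = v_{7} ; sig = [5:1]

Signatures (|P|; sorted positive RHS coefficients), sorted:
[[2:], [2:1], [2:1,1], [2:1,1,1], [2:1,1,1], [2:1,1,1,1], [2:1,1,1,2], [2:1,2,2], [3:], [3:], [3:1], [3:1], [3:1,1], [3:1,1], [3:1,1], [3:1,1,1], [3:1,1,2], [5:1]]


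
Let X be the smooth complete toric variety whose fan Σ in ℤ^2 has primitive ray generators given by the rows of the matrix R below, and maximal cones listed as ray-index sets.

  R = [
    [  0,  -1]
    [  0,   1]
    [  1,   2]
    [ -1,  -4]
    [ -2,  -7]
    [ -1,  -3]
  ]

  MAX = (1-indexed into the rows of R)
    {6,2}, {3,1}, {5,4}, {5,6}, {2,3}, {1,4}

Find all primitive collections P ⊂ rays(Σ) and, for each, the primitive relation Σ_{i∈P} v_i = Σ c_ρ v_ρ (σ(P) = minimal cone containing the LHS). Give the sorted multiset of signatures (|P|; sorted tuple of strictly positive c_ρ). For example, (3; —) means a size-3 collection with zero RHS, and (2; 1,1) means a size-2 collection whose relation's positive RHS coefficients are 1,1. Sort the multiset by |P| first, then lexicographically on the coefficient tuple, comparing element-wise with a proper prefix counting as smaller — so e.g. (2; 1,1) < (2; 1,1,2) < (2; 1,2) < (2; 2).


Primitive collections (9):

  • {1,2}:  v_{1} + v_{2} = 0  →  sig = (2; —)
  • {1,6}:  v_{1} + v_{6} = v_{4}  →  sig = (2; 1)
  • {2,4}:  v_{2} + v_{4} = v_{6}  →  sig = (2; 1)
  • {3,6}:  v_{3} + v_{6} = v_{1}  →  sig = (2; 1)
  • {4,6}:  v_{4} + v_{6} = v_{5}  →  sig = (2; 1)
  • {3,5}:  v_{3} + v_{5} = v_{1} + v_{4}  →  sig = (2; 1,1)
  • {1,5}:  v_{1} + v_{5} = 2·v_{4}  →  sig = (2; 2)
  • {2,5}:  v_{2} + v_{5} = 2·v_{6}  →  sig = (2; 2)
  • {3,4}:  v_{3} + v_{4} = 2·v_{1}  →  sig = (2; 2)

Signatures (|P|; sorted positive RHS coefficients), sorted:
[(2; —), (2; 1), (2; 1), (2; 1), (2; 1), (2; 1,1), (2; 2), (2; 2), (2; 2)]


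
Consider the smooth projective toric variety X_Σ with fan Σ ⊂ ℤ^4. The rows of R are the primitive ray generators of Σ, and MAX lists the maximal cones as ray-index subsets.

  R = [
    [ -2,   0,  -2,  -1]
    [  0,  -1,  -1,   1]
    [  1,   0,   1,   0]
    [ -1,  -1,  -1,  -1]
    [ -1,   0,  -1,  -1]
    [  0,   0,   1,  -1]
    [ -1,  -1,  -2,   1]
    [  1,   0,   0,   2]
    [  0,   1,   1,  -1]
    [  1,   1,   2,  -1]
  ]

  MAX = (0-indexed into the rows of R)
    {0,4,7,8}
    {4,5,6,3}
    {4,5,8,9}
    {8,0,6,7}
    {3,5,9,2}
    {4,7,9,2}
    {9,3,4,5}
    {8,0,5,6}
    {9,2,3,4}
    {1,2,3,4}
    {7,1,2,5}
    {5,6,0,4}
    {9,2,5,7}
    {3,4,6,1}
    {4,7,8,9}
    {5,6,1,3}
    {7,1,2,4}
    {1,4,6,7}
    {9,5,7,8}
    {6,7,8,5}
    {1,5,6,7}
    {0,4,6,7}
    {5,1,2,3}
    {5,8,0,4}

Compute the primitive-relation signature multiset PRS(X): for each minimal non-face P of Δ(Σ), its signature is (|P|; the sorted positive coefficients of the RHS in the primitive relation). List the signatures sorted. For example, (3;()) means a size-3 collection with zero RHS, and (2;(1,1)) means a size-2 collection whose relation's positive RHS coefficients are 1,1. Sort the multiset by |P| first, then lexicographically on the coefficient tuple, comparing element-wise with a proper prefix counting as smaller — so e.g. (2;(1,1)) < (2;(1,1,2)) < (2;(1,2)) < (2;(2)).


|primitive collections| = 16. Relations:

  {1,8}:  v_{1} + v_{8} = 0 — sig = (2;())
  {6,9}:  v_{6} + v_{9} = 0 — sig = (2;())
  {0,2}:  v_{0} + v_{2} = v_{4} — sig = (2;(1))
  {1,9}:  v_{1} + v_{9} = v_{2} — sig = (2;(1))
  {2,6}:  v_{2} + v_{6} = v_{1} — sig = (2;(1))
  {2,8}:  v_{2} + v_{8} = v_{9} — sig = (2;(1))
  {3,7}:  v_{3} + v_{7} = v_{1} — sig = (2;(1))
  {0,1}:  v_{0} + v_{1} = v_{4} + v_{6} — sig = (2;(1,1))
  {0,9}:  v_{0} + v_{9} = v_{4} + v_{8} — sig = (2;(1,1))
  {3,8}:  v_{3} + v_{8} = v_{4} + v_{5} — sig = (2;(1,1))
  {0,3}:  v_{0} + v_{3} = 2·v_{4} + v_{5} + v_{6} — sig = (2;(1,1,2))
  {4,5,7}:  v_{4} + v_{5} + v_{7} = 0 — sig = (3;())
  {1,4,5}:  v_{1} + v_{4} + v_{5} = v_{3} — sig = (3;(1))
  {4,6,8}:  v_{4} + v_{6} + v_{8} = v_{0} — sig = (3;(1))
  {0,5,7}:  v_{0} + v_{5} + v_{7} = v_{6} + v_{8} — sig = (3;(1,1))
  {2,4,5}:  v_{2} + v_{4} + v_{5} = v_{3} + v_{9} — sig = (3;(1,1))

Hence PRS(X_Σ) =
[(2;()), (2;()), (2;(1)), (2;(1)), (2;(1)), (2;(1)), (2;(1)), (2;(1,1)), (2;(1,1)), (2;(1,1)), (2;(1,1,2)), (3;()), (3;(1)), (3;(1)), (3;(1,1)), (3;(1,1))]


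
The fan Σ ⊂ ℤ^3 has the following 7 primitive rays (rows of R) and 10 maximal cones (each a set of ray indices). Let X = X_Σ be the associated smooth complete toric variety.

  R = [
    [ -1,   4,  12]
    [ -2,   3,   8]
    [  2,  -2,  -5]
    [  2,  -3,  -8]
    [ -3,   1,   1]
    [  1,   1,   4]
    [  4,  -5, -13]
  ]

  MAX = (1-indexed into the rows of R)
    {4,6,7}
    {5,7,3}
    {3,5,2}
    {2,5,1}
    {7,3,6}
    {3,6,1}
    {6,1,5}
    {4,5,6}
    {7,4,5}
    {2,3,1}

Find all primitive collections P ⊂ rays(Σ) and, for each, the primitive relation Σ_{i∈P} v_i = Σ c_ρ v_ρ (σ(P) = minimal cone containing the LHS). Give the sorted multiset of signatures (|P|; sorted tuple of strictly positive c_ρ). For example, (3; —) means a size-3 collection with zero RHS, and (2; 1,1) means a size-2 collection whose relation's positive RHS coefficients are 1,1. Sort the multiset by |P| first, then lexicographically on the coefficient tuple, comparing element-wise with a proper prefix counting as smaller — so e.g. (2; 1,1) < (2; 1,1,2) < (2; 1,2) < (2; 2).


9 collections generate NE(X_Σ); each relation:

  P = {2,4}:  v_{2} + v_{4} = 0 ; sig = (2; —)
  P = {1,4}:  v_{1} + v_{4} = v_{6} ; sig = (2; 1)
  P = {2,6}:  v_{2} + v_{6} = v_{1} ; sig = (2; 1)
  P = {2,7}:  v_{2} + v_{7} = v_{3} ; sig = (2; 1)
  P = {3,4}:  v_{3} + v_{4} = v_{7} ; sig = (2; 1)
  P = {1,7}:  v_{1} + v_{7} = v_{3} + v_{6} ; sig = (2; 1,1)
  P = {3,5,6}:  v_{3} + v_{5} + v_{6} = 0 ; sig = (3; —)
  P = {1,3,5}:  v_{1} + v_{3} + v_{5} = v_{2} ; sig = (3; 1)
  P = {5,6,7}:  v_{5} + v_{6} + v_{7} = v_{4} ; sig = (3; 1)

so the primitive-relation signature multiset is
[(2; —), (2; 1), (2; 1), (2; 1), (2; 1), (2; 1,1), (3; —), (3; 1), (3; 1)]


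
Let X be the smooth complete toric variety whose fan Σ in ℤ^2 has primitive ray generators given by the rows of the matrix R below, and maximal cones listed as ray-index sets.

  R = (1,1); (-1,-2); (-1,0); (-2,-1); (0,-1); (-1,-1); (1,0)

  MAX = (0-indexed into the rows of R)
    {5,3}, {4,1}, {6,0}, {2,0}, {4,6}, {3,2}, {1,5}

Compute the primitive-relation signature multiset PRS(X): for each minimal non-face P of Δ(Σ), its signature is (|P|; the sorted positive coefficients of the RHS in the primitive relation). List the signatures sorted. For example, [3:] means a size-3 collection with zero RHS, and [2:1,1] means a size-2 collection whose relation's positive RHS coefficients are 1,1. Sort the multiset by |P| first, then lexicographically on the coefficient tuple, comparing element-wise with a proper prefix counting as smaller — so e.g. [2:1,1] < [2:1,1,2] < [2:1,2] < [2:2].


The 14 primitive collections of Σ (r=7, n=2):

  • {0,5}:  v_{0} + v_{5} = 0  so sig = [2:]
  • {2,6}:  v_{2} + v_{6} = 0  so sig = [2:]
  • {0,1}:  v_{0} + v_{1} = v_{4}  so sig = [2:1]
  • {0,3}:  v_{0} + v_{3} = v_{2}  so sig = [2:1]
  • {0,4}:  v_{0} + v_{4} = v_{6}  so sig = [2:1]
  • {2,4}:  v_{2} + v_{4} = v_{5}  so sig = [2:1]
  • {2,5}:  v_{2} + v_{5} = v_{3}  so sig = [2:1]
  • {3,6}:  v_{3} + v_{6} = v_{5}  so sig = [2:1]
  • {4,5}:  v_{4} + v_{5} = v_{1}  so sig = [2:1]
  • {5,6}:  v_{5} + v_{6} = v_{4}  so sig = [2:1]
  • {1,2}:  v_{1} + v_{2} = 2·v_{5}  so sig = [2:2]
  • {1,6}:  v_{1} + v_{6} = 2·v_{4}  so sig = [2:2]
  • {3,4}:  v_{3} + v_{4} = 2·v_{5}  so sig = [2:2]
  • {1,3}:  v_{1} + v_{3} = 3·v_{5}  so sig = [2:3]

Sorted signature multiset PRS(X):
    [2:]
    [2:]
    [2:1]
    [2:1]
    [2:1]
    [2:1]
    [2:1]
    [2:1]
    [2:1]
    [2:1]
    [2:2]
    [2:2]
    [2:2]
    [2:3]


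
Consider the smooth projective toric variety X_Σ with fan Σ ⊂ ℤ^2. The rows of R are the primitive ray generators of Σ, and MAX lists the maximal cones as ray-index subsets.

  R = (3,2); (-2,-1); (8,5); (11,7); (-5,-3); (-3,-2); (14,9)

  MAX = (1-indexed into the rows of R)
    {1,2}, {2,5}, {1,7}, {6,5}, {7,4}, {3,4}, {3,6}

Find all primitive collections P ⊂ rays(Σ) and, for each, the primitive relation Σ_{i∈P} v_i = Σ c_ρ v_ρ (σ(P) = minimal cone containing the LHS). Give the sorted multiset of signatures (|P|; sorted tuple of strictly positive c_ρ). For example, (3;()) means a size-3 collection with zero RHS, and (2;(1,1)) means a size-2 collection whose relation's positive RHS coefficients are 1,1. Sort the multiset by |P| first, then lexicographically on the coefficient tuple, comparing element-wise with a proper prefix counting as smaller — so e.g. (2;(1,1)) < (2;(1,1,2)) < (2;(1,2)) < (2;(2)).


The 14 primitive collections of Σ (r=7, n=2):

  • {1,6}:  v_{1} + v_{6} = 0  →  sig = (2;())
  • {1,3}:  v_{1} + v_{3} = v_{4}  →  sig = (2;(1))
  • {1,4}:  v_{1} + v_{4} = v_{7}  →  sig = (2;(1))
  • {1,5}:  v_{1} + v_{5} = v_{2}  →  sig = (2;(1))
  • {2,6}:  v_{2} + v_{6} = v_{5}  →  sig = (2;(1))
  • {3,5}:  v_{3} + v_{5} = v_{1}  →  sig = (2;(1))
  • {4,6}:  v_{4} + v_{6} = v_{3}  →  sig = (2;(1))
  • {6,7}:  v_{6} + v_{7} = v_{4}  →  sig = (2;(1))
  • {2,3}:  v_{2} + v_{3} = 2·v_{1}  →  sig = (2;(2))
  • {3,7}:  v_{3} + v_{7} = 2·v_{4}  →  sig = (2;(2))
  • {4,5}:  v_{4} + v_{5} = 2·v_{1}  →  sig = (2;(2))
  • {2,4}:  v_{2} + v_{4} = 3·v_{1}  →  sig = (2;(3))
  • {5,7}:  v_{5} + v_{7} = 3·v_{1}  →  sig = (2;(3))
  • {2,7}:  v_{2} + v_{7} = 4·v_{1}  →  sig = (2;(4))

Signatures (|P|; sorted positive RHS coefficients), sorted:
    |P|=2: 14 collections, coeffs (), (1), (1), (1), (1), (1), (1), (1), (2), (2), (2), (3), (3), (4)


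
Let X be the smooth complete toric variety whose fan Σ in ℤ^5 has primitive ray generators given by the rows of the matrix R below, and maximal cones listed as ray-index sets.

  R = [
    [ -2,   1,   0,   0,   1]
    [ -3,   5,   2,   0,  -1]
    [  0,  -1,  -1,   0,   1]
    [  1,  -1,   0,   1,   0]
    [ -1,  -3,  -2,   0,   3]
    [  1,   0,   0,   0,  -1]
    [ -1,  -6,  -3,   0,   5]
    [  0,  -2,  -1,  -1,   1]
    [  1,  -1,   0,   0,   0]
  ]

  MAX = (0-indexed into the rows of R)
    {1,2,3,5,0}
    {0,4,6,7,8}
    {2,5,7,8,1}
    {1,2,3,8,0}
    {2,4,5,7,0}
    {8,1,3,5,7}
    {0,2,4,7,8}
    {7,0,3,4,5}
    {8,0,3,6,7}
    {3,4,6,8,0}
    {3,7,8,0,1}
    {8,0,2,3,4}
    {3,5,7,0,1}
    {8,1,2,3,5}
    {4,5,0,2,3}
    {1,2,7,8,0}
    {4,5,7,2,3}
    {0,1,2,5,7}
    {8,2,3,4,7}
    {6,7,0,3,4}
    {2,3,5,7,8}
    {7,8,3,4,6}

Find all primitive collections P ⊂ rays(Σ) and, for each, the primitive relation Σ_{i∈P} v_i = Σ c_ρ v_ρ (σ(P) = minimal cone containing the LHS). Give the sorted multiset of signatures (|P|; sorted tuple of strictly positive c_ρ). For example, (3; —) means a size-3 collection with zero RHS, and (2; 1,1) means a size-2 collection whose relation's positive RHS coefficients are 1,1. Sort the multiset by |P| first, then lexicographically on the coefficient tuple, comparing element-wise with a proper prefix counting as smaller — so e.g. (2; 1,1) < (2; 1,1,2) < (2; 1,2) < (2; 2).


Σ has 9 primitive collections:

  P = {5,6}:  v_{5} + v_{6} = v_{3} + v_{4} + v_{7}  ⟹  sig = (2; 1,1,1)
  P = {1,6}:  v_{1} + v_{6} = 3·v_{0} + v_{3} + v_{7} + v_{8}  ⟹  sig = (2; 1,1,1,3)
  P = {2,6}:  v_{2} + v_{6} = 2·v_{4} + v_{8}  ⟹  sig = (2; 1,2)
  P = {1,4}:  v_{1} + v_{4} = 2·v_{0}  ⟹  sig = (2; 2)
  P = {0,5,8}:  v_{0} + v_{5} + v_{8} = 0  ⟹  sig = (3; —)
  P = {4,5,8}:  v_{4} + v_{5} + v_{8} = v_{2} + v_{3} + v_{7}  ⟹  sig = (3; 1,1,1)
  P = {0,2,3,7}:  v_{0} + v_{2} + v_{3} + v_{7} = v_{4}  ⟹  sig = (4; 1)
  P = {1,2,3,7}:  v_{1} + v_{2} + v_{3} + v_{7} = v_{0}  ⟹  sig = (4; 1)
  P = {0,3,4,7,8}:  v_{0} + v_{3} + v_{4} + v_{7} + v_{8} = v_{6}  ⟹  sig = (5; 1)

so the primitive-relation signature multiset is
{ (2; 1,1,1),  (2; 1,1,1,3),  (2; 1,2),  (2; 2),  (3; —),  (3; 1,1,1),  (4; 1) ×2,  (5; 1) }


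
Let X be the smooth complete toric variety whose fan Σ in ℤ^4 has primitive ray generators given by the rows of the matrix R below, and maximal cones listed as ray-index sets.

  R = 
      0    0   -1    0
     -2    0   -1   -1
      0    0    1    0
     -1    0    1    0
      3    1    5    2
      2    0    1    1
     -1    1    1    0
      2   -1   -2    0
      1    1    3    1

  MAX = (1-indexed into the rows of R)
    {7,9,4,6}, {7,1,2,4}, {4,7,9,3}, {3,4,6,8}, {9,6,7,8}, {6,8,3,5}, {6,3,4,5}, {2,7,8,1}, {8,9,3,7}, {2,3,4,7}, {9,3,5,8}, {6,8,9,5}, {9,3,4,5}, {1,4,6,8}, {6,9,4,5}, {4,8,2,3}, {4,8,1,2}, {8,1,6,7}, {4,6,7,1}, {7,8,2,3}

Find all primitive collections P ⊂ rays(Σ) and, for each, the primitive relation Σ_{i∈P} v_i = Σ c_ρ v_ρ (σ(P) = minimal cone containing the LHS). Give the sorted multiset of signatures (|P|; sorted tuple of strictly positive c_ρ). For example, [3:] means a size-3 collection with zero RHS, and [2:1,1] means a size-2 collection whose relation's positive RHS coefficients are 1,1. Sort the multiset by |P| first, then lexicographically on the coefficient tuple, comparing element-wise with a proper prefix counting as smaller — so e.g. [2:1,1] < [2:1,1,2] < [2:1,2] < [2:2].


Minimal non-faces — 12 found among 9 rays, 20 max cones:

  • {1,3}:  v_{1} + v_{3} = 0  →  sig = [2:]
  • {2,6}:  v_{2} + v_{6} = 0  →  sig = [2:]
  • {1,5}:  v_{1} + v_{5} = v_{6} + v_{9}  →  sig = [2:1,1]
  • {1,9}:  v_{1} + v_{9} = v_{6} + v_{7}  →  sig = [2:1,1]
  • {2,5}:  v_{2} + v_{5} = v_{3} + v_{9}  →  sig = [2:1,1]
  • {2,9}:  v_{2} + v_{9} = v_{3} + v_{7}  →  sig = [2:1,1]
  • {5,7}:  v_{5} + v_{7} = 2·v_{9}  →  sig = [2:2]
  • {4,7,8}:  v_{4} + v_{7} + v_{8} = 0  →  sig = [3:]
  • {3,6,7}:  v_{3} + v_{6} + v_{7} = v_{9}  →  sig = [3:1]
  • {3,6,9}:  v_{3} + v_{6} + v_{9} = v_{5}  →  sig = [3:1]
  • {4,8,9}:  v_{4} + v_{8} + v_{9} = v_{3} + v_{6}  →  sig = [3:1,1]
  • {4,5,8}:  v_{4} + v_{5} + v_{8} = 2·v_{3} + 2·v_{6}  →  sig = [3:2,2]

Hence PRS(X_Σ) =
    [2:]
    [2:]
    [2:1,1]
    [2:1,1]
    [2:1,1]
    [2:1,1]
    [2:2]
    [3:]
    [3:1]
    [3:1]
    [3:1,1]
    [3:2,2]


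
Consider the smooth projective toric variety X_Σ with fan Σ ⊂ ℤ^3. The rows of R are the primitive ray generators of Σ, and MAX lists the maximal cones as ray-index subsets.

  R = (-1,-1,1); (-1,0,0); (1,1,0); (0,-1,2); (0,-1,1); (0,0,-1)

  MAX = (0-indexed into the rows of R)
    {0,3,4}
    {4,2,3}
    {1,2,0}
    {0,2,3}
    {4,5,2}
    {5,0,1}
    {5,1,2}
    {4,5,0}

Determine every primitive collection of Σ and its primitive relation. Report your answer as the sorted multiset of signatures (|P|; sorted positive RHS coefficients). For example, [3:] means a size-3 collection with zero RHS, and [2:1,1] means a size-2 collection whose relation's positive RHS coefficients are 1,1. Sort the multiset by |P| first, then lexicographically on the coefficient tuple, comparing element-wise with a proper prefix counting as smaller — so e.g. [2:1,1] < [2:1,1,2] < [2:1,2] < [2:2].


Σ has 5 primitive collections:

  {1,4}:  v_{1} + v_{4} = v_{0}  so sig = [2:1]
  {3,5}:  v_{3} + v_{5} = v_{4}  so sig = [2:1]
  {1,3}:  v_{1} + v_{3} = 2·v_{0} + v_{2}  so sig = [2:1,2]
  {0,2,5}:  v_{0} + v_{2} + v_{5} = 0  so sig = [3:]
  {0,2,4}:  v_{0} + v_{2} + v_{4} = v_{3}  so sig = [3:1]

Signatures (|P|; sorted positive RHS coefficients), sorted:
    [2:1]
    [2:1]
    [2:1,2]
    [3:]
    [3:1]


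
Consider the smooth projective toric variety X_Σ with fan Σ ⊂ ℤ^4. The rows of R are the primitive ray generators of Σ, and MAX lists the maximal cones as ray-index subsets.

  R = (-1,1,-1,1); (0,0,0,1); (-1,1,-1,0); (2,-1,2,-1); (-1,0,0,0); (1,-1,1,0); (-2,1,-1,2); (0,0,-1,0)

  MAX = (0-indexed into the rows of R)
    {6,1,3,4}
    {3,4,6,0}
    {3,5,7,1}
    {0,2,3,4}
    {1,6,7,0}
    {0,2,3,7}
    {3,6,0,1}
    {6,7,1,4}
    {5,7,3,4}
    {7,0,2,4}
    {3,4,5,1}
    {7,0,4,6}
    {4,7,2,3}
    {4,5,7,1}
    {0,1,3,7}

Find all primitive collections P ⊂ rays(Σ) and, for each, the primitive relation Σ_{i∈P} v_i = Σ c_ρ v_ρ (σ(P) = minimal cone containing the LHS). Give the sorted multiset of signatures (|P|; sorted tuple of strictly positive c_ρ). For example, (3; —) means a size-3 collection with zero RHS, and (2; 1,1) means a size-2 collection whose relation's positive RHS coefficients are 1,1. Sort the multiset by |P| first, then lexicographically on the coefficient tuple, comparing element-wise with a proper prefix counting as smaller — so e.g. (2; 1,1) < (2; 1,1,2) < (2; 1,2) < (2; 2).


Primitive collections (9):

  P = {2,5}:  v_{2} + v_{5} = 0  so sig = (2; —)
  P = {0,5}:  v_{0} + v_{5} = v_{1}  so sig = (2; 1)
  P = {1,2}:  v_{1} + v_{2} = v_{0}  so sig = (2; 1)
  P = {2,6}:  v_{2} + v_{6} = 2·v_{0} + v_{4}  so sig = (2; 1,2)
  P = {5,6}:  v_{5} + v_{6} = 2·v_{1} + v_{4}  so sig = (2; 1,2)
  P = {0,1,4}:  v_{0} + v_{1} + v_{4} = v_{6}  so sig = (3; 1)
  P = {3,6,7}:  v_{3} + v_{6} + v_{7} = v_{1}  so sig = (3; 1)
  P = {0,3,4,7}:  v_{0} + v_{3} + v_{4} + v_{7} = 0  so sig = (4; —)
  P = {1,3,4,7}:  v_{1} + v_{3} + v_{4} + v_{7} = v_{5}  so sig = (4; 1)

Sorted signature multiset PRS(X):
    |P|=2: 5 collections, coeffs (), (1), (1), (1,2), (1,2)
    |P|=3: 2 collections, coeffs (1), (1)
    |P|=4: 2 collections, coeffs (), (1)
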